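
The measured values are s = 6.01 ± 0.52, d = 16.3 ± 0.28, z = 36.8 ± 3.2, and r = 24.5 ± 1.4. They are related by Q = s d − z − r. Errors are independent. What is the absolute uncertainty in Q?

9.32

Let p = s·d = 98.0. δp/p = √((1·δs/s)² + (1·δd/d)²) = √(0.00749 + 0.000295) = 0.0882, so δp = 8.64.
Q = p − z − r: δQ = √(δp² + δz² + δr²) = √(74.7 + 10.2 + 1.96) = 9.32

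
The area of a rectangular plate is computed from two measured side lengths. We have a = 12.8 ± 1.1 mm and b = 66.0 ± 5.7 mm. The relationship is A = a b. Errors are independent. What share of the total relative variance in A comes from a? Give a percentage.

(δA/A)² = (1·δa/a)² + (1·δb/b)²
  a term: (1×0.0859)² = 0.00739
  b term: (1×0.0864)² = 0.00746
Total = 0.0148. Share from a = 0.00739/0.0148 = 0.498.

49.8%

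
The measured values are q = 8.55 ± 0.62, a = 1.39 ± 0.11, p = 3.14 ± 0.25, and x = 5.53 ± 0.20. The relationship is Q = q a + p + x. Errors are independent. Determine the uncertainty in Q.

1.32

Let w = q·a = 11.9. δw/w = √((1·δq/q)² + (1·δa/a)²) = √(0.00526 + 0.00626) = 0.107, so δw = 1.28.
Q = w + p + x: δQ = √(δw² + δp² + δx²) = √(1.63 + 0.0625 + 0.0400) = 1.32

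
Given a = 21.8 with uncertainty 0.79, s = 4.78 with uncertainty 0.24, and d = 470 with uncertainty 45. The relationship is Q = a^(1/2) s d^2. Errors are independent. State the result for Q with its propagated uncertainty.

Each factor contributes (exponent × relative error)² to (δQ/Q)²:
  (½·δa/a)² = (0.5×0.0362)² = 0.000328;  (1·δs/s)² = (1×0.0502)² = 0.00252;  (2·δd/d)² = (2×0.0957)² = 0.0367
δQ/Q = √(0.0395) = 0.199
Q = 4.93e+06, so δQ = 0.199 × 4.93e+06 = 9.8e+05.

(4.93 ± 0.980) × 10^6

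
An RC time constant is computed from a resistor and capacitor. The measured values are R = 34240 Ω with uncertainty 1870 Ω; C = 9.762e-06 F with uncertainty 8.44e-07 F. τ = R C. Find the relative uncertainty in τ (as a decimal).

Since τ is a product/quotient, work with relative uncertainties:
  (1·δR/R)² = (1×0.0546)² = 0.00298;  (1·δC/C)² = (1×0.0865)² = 0.00747
δτ/τ = √(0.0105) = 0.102

0.102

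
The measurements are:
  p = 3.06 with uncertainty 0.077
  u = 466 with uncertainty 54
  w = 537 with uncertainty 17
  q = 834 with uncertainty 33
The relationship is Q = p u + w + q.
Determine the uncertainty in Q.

173

Let h = p·u = 1430. δh/h = √((1·δp/p)² + (1·δu/u)²) = √(0.000633 + 0.0134) = 0.119, so δh = 169.
Q = h + w + q: δQ = √(δh² + δw² + δq²) = √(28600 + 289 + 1090) = 173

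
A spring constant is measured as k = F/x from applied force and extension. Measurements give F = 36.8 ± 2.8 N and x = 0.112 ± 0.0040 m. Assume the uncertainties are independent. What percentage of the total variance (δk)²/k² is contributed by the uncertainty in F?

81.9%

(δk/k)² = (1·δF/F)² + (-1·δx/x)²
  F term: (1×0.0761)² = 0.00579
  x term: (-1×0.0357)² = 0.00128
Total = 0.00706. Share from F = 0.00579/0.00706 = 0.819.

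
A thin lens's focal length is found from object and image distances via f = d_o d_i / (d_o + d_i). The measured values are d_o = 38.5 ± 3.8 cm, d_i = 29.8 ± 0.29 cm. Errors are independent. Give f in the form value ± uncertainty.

∂f/∂d_o = (d_i/(d_o+d_i))² = 0.190;  ∂f/∂d_i = (d_o/(d_o+d_i))² = 0.318
δf = √((∂f/∂d_o · δd_o)² + (∂f/∂d_i · δd_i)²) = √(0.523 + 0.00849) = 0.729 cm
f = 16.8 cm.

16.8 ± 0.729 cm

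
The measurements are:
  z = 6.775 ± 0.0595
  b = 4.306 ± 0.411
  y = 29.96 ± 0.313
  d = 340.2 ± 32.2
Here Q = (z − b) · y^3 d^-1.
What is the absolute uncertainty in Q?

38.2

Let u = z − b = 2.469. δu = √(δz² + δb²) = √(0.00354 + 0.169) = 0.415, so δu/u = 0.168.
Q is then a monomial in u, y, d:
δQ/Q = √((δu/u)² + (3·δy/y)² + (-1·δd/d)²) = √(0.0283 + 0.000982 + 0.00896) = 0.196
Q = 195.2, so δQ = 0.196 × 195.2 = 38.2.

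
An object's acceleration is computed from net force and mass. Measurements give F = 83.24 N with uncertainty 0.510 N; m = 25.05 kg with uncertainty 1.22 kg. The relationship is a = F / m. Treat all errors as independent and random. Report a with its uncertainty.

a is a product of powers, so relative uncertainties combine in quadrature:
  (1·δF/F)² = (1×0.00613)² = 3.75e-05;  (-1·δm/m)² = (-1×0.0487)² = 0.00237
δa/a = √(0.00241) = 0.0491
a = 3.323 m/s^2, so δa = 0.0491 × 3.323 = 0.163 m/s^2.

3.323 ± 0.163 m/s^2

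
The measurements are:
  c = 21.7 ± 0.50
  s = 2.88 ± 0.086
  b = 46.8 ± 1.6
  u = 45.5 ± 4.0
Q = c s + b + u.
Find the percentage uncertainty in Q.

3.17%

Let p = c·s = 62.5. δp/p = √((1·δc/c)² + (1·δs/s)²) = √(0.000531 + 0.000892) = 0.0377, so δp = 2.36.
Q = p + b + u: δQ = √(δp² + δb² + δu²) = √(5.56 + 2.56 + 16.0) = 4.91
Q = 155, so δQ/Q = 4.91/155 = 0.0317.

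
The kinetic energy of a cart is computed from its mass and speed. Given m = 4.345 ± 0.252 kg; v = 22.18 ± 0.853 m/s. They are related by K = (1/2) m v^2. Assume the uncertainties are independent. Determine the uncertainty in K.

Since K is a product/quotient, work with relative uncertainties:
  (1·δm/m)² = (1×0.0580)² = 0.00336;  (2·δv/v)² = (2×0.0385)² = 0.00592
δK/K = √(0.00928) = 0.0963
K = 1069 J, so δK = 0.0963 × 1069 = 103 J.

103 J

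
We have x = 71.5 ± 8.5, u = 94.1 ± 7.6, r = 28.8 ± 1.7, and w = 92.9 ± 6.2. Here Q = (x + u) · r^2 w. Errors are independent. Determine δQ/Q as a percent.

Let h = x + u = 166. δh = √(δx² + δu²) = √(72.2 + 57.8) = 11.4, so δh/h = 0.0689.
Q is then a monomial in h, r, w:
δQ/Q = √((δh/h)² + (2·δr/r)² + (1·δw/w)²) = √(0.00474 + 0.0139 + 0.00445) = 0.152

15.2%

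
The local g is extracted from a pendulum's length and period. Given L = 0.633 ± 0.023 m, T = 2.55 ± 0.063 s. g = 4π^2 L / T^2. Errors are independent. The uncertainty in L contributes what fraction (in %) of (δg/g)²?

35.1%

(δg/g)² = (1·δL/L)² + (-2·δT/T)²
  L term: (1×0.0363)² = 0.00132
  T term: (-2×0.0247)² = 0.00244
Total = 0.00376. Share from L = 0.00132/0.00376 = 0.351.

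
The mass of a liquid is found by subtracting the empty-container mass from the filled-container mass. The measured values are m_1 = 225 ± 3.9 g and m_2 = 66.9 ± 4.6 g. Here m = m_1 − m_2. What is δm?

6.03 g

Each term contributes (cᵢ δxᵢ)² to (δm)²:
  (δm_1)² = 15.2;  (δm_2)² = 21.2
δm = √(36.4) = 6.03 g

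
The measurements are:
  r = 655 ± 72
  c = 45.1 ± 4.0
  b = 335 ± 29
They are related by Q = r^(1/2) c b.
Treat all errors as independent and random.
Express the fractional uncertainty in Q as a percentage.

13.6%

Q is a product of powers, so relative uncertainties combine in quadrature:
  (½·δr/r)² = (0.5×0.110)² = 0.00302;  (1·δc/c)² = (1×0.0887)² = 0.00787;  (1·δb/b)² = (1×0.0866)² = 0.00749
δQ/Q = √(0.0184) = 0.136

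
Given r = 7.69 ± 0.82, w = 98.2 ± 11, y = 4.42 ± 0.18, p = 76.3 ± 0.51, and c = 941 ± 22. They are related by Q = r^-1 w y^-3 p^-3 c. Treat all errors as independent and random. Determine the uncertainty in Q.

Q is a product of powers, so relative uncertainties combine in quadrature:
  (-1·δr/r)² = (-1×0.107)² = 0.0114;  (1·δw/w)² = (1×0.112)² = 0.0125;  (-3·δy/y)² = (-3×0.0407)² = 0.0149;  (-3·δp/p)² = (-3×0.00668)² = 0.000402;  (1·δc/c)² = (1×0.0234)² = 0.000547
δQ/Q = √(0.0398) = 0.199
Q = 0.000313, so δQ = 0.199 × 0.000313 = 6.25e-05.

6.25e-05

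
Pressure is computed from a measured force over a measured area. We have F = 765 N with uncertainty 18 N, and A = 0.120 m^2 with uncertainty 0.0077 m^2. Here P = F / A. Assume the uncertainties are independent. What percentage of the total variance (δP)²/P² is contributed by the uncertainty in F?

11.9%

(δP/P)² = (1·δF/F)² + (-1·δA/A)²
  F term: (1×0.0235)² = 0.000554
  A term: (-1×0.0642)² = 0.00412
Total = 0.00467. Share from F = 0.000554/0.00467 = 0.119.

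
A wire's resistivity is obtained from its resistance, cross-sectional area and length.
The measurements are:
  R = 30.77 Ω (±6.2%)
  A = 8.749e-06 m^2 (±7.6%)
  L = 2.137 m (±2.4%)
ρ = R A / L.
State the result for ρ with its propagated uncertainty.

(1.260 ± 0.127) × 10^-4 Ω·m

Since ρ is a product/quotient, work with relative uncertainties:
  (1·δR/R)² = (1×0.0620)² = 0.00384;  (1·δA/A)² = (1×0.0760)² = 0.00578;  (-1·δL/L)² = (-1×0.0240)² = 0.000576
δρ/ρ = √(0.0102) = 0.101
ρ = 0.0001260 Ω·m, so δρ = 0.101 × 0.0001260 = 1.27e-05 Ω·m.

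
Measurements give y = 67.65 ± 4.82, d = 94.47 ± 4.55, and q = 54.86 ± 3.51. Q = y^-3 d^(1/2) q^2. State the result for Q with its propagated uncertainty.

0.09448 ± 0.0236

Each factor contributes (exponent × relative error)² to (δQ/Q)²:
  (-3·δy/y)² = (-3×0.0712)² = 0.0457;  (½·δd/d)² = (0.5×0.0482)² = 0.000580;  (2·δq/q)² = (2×0.0640)² = 0.0164
δQ/Q = √(0.0626) = 0.250
Q = 0.09448, so δQ = 0.250 × 0.09448 = 0.0236.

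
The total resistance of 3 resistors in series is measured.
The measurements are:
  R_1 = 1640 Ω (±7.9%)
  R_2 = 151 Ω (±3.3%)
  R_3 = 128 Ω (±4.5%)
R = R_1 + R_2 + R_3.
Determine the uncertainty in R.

R is a linear combination, so absolute uncertainties add in quadrature:
  (δR_1)² = 16800;  (δR_2)² = 24.8;  (δR_3)² = 33.2
δR = √(16800) = 130 Ω

130 Ω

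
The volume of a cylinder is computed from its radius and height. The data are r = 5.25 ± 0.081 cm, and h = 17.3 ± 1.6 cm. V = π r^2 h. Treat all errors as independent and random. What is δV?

Since V is a product/quotient, work with relative uncertainties:
  (2·δr/r)² = (2×0.0154)² = 0.000952;  (1·δh/h)² = (1×0.0925)² = 0.00855
δV/V = √(0.00951) = 0.0975
V = 1500 cm^3, so δV = 0.0975 × 1500 = 146 cm^3.

146 cm^3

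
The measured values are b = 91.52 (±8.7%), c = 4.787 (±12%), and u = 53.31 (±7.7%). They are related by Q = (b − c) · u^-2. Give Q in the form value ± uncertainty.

Let w = b − c = 86.73. δw = √(δb² + δc²) = √(63.4 + 0.330) = 7.98, so δw/w = 0.0920.
Q is then a monomial in w, u:
δQ/Q = √((δw/w)² + (-2·δu/u)²) = √(0.00847 + 0.0237) = 0.179
Q = 0.03052, so δQ = 0.179 × 0.03052 = 0.00548.

0.03052 ± 0.00548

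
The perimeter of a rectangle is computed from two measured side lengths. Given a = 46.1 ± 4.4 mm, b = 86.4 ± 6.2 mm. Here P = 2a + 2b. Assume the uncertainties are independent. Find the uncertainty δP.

15.2 mm

Each term contributes (cᵢ δxᵢ)² to (δP)²:
  (2·δa)² = 77.4;  (2·δb)² = 154
δP = √(231) = 15.2 mm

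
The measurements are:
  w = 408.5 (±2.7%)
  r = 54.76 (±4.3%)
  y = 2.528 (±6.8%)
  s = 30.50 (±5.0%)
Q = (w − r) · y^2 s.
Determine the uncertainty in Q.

Let u = w − r = 353.7. δu = √(δw² + δr²) = √(122 + 5.54) = 11.3, so δu/u = 0.0319.
Q is then a monomial in u, y, s:
δQ/Q = √((δu/u)² + (2·δy/y)² + (1·δs/s)²) = √(0.00102 + 0.0185 + 0.00250) = 0.148
Q = 68950, so δQ = 0.148 × 68950 = 10200.

10200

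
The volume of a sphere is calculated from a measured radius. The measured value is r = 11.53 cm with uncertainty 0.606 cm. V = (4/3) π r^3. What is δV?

V ∝ r^3, so δV/V = |3| · δr/r = 3 × 0.0526 = 0.158.
V = 6421 cm^3, so δV = 0.158 × 6421 = 1010 cm^3.

1010 cm^3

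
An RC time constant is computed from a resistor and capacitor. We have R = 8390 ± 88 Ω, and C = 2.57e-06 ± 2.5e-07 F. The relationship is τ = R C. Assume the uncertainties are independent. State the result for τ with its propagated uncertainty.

0.0216 ± 0.00211 s

Relative error in a monomial: (δτ/τ)² = Σ (nᵢ · δxᵢ/xᵢ)².
  (1·δR/R)² = (1×0.0105)² = 0.000110;  (1·δC/C)² = (1×0.0973)² = 0.00946
δτ/τ = √(0.00957) = 0.0978
τ = 0.0216 s, so δτ = 0.0978 × 0.0216 = 0.00211 s.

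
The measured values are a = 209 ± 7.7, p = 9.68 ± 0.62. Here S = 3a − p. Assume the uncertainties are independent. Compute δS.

Each term contributes (cᵢ δxᵢ)² to (δS)²:
  (3·δa)² = 534;  (δp)² = 0.384
δS = √(534) = 23.1

23.1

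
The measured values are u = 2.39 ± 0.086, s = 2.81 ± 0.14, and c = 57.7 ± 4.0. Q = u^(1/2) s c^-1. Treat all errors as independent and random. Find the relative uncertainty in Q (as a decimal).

Each factor contributes (exponent × relative error)² to (δQ/Q)²:
  (½·δu/u)² = (0.5×0.0360)² = 0.000324;  (1·δs/s)² = (1×0.0498)² = 0.00248;  (-1·δc/c)² = (-1×0.0693)² = 0.00481
δQ/Q = √(0.00761) = 0.0872

0.0872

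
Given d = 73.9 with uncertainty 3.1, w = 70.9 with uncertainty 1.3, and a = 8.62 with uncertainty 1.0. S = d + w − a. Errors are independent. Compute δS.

3.51

For a sum/difference, combine absolute errors in quadrature:
  (δd)² = 9.61;  (δw)² = 1.69;  (δa)² = 1.00
δS = √(12.3) = 3.51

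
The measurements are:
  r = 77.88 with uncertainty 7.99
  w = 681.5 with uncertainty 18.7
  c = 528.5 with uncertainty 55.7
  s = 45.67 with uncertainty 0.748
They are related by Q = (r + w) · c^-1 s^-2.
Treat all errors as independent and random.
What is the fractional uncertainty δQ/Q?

Let u = r + w = 759.4. δu = √(δr² + δw²) = √(63.8 + 350) = 20.3, so δu/u = 0.0268.
Q is then a monomial in u, c, s:
δQ/Q = √((δu/u)² + (-1·δc/c)² + (-2·δs/s)²) = √(0.000717 + 0.0111 + 0.00107) = 0.114

0.114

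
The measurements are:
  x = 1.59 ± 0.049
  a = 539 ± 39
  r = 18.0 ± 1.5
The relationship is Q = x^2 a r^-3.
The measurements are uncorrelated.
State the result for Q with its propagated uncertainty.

Products/powers → add relative errors in quadrature, weighted by exponent:
  (2·δx/x)² = (2×0.0308)² = 0.00380;  (1·δa/a)² = (1×0.0724)² = 0.00524;  (-3·δr/r)² = (-3×0.0833)² = 0.0625
δQ/Q = √(0.0715) = 0.267
Q = 0.234, so δQ = 0.267 × 0.234 = 0.0625.

0.234 ± 0.0625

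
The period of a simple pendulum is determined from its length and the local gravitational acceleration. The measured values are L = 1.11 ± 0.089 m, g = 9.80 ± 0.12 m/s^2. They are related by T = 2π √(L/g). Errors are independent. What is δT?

T is a product of powers, so relative uncertainties combine in quadrature:
  (½·δL/L)² = (0.5×0.0802)² = 0.00161;  (−½·δg/g)² = (-0.5×0.0122)² = 3.75e-05
δT/T = √(0.00164) = 0.0406
T = 2.11 s, so δT = 0.0406 × 2.11 = 0.0858 s.

0.0858 s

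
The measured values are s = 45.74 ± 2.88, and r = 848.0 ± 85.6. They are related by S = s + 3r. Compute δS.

257

For a sum/difference, combine absolute errors in quadrature:
  (δs)² = 8.29;  (3·δr)² = 65900
δS = √(66000) = 257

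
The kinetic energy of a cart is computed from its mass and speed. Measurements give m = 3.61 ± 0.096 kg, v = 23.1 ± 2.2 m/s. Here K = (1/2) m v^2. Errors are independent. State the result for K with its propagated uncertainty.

963 ± 185 J

Products/powers → add relative errors in quadrature, weighted by exponent:
  (1·δm/m)² = (1×0.0266)² = 0.000707;  (2·δv/v)² = (2×0.0952)² = 0.0363
δK/K = √(0.0370) = 0.192
K = 963 J, so δK = 0.192 × 963 = 185 J.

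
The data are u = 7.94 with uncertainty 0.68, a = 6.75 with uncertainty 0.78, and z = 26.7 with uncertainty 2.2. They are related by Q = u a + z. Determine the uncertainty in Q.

Let p = u·a = 53.6. δp/p = √((1·δu/u)² + (1·δa/a)²) = √(0.00733 + 0.0134) = 0.144, so δp = 7.71.
Q = p + z: δQ = √(δp² + δz²) = √(59.4 + 4.84) = 8.02

8.02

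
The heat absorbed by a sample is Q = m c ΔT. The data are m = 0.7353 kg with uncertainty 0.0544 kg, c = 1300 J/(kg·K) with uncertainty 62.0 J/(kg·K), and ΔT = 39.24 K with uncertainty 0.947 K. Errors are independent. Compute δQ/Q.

Each factor contributes (exponent × relative error)² to (δQ/Q)²:
  (1·δm/m)² = (1×0.0740)² = 0.00547;  (1·δc/c)² = (1×0.0477)² = 0.00227;  (1·δΔT/ΔT)² = (1×0.0241)² = 0.000582
δQ/Q = √(0.00833) = 0.0913

0.0913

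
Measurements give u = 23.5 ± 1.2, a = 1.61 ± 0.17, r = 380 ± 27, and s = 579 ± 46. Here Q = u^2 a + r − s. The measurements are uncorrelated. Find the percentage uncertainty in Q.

Let p = u^2·a = 889. δp/p = √((2·δu/u)² + (1·δa/a)²) = √(0.0104 + 0.0111) = 0.147, so δp = 131.
Q = p + r − s: δQ = √(δp² + δr² + δs²) = √(17100 + 729 + 2120) = 141
Q = 690, so δQ/Q = 141/690 = 0.204.

20.4%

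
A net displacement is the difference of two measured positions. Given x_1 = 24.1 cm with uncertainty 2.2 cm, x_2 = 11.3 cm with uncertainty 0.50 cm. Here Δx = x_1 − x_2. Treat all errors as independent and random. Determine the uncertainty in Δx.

For a sum/difference, combine absolute errors in quadrature:
  (δx_1)² = 4.84;  (δx_2)² = 0.250
δΔx = √(5.09) = 2.26 cm

2.26 cm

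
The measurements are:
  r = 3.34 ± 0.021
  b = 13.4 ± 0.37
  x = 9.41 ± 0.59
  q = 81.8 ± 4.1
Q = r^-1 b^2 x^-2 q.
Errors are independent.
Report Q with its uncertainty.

49.7 ± 7.25

Products/powers → add relative errors in quadrature, weighted by exponent:
  (-1·δr/r)² = (-1×0.00629)² = 3.95e-05;  (2·δb/b)² = (2×0.0276)² = 0.00305;  (-2·δx/x)² = (-2×0.0627)² = 0.0157;  (1·δq/q)² = (1×0.0501)² = 0.00251
δQ/Q = √(0.0213) = 0.146
Q = 49.7, so δQ = 0.146 × 49.7 = 7.25.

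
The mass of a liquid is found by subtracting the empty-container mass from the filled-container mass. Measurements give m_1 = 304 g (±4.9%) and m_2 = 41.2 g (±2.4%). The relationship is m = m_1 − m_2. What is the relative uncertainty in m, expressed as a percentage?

5.68%

Sums and differences: (δm)² = Σ (cᵢ δxᵢ)².
  (δm_1)² = 222;  (δm_2)² = 0.978
δm = √(223) = 14.9 g
m = 263 g, so δm/m = 14.9/263 = 0.0568.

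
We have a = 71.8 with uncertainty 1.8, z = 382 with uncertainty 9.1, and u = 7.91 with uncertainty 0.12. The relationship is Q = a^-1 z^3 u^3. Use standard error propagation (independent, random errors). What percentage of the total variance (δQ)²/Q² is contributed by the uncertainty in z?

(δQ/Q)² = (-1·δa/a)² + (3·δz/z)² + (3·δu/u)²
  a term: (-1×0.0251)² = 0.000628
  z term: (3×0.0238)² = 0.00511
  u term: (3×0.0152)² = 0.00207
Total = 0.00781. Share from z = 0.00511/0.00781 = 0.654.

65.4%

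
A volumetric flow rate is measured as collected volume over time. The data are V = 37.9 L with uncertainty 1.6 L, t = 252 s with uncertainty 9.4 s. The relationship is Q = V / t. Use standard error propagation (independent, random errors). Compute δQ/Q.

For a monomial Q ∝ V, t^-1, fractional errors add in quadrature:
  (1·δV/V)² = (1×0.0422)² = 0.00178;  (-1·δt/t)² = (-1×0.0373)² = 0.00139
δQ/Q = √(0.00317) = 0.0563

0.0563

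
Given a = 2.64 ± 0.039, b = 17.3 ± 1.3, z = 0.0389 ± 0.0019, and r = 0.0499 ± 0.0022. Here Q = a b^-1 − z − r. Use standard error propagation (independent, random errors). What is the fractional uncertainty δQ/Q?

0.189

Let p = a·b^-1 = 0.153. δp/p = √((1·δa/a)² + (-1·δb/b)²) = √(0.000218 + 0.00565) = 0.0766, so δp = 0.0117.
Q = p − z − r: δQ = √(δp² + δz² + δr²) = √(0.000137 + 3.61e-06 + 4.84e-06) = 0.0120
Q = 0.0638, so δQ/Q = 0.0120/0.0638 = 0.189.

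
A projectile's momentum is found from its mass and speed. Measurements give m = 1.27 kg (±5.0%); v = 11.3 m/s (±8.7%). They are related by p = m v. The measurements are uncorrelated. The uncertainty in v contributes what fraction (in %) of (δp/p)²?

75.2%

(δp/p)² = (1·δm/m)² + (1·δv/v)²
  m term: (1×0.0500)² = 0.00250
  v term: (1×0.0870)² = 0.00757
Total = 0.0101. Share from v = 0.00757/0.0101 = 0.752.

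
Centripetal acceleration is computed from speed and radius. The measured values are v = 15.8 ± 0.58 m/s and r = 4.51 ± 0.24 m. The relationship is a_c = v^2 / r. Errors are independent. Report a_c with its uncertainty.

a_c is a product of powers, so relative uncertainties combine in quadrature:
  (2·δv/v)² = (2×0.0367)² = 0.00539;  (-1·δr/r)² = (-1×0.0532)² = 0.00283
δa_c/a_c = √(0.00822) = 0.0907
a_c = 55.4 m/s^2, so δa_c = 0.0907 × 55.4 = 5.02 m/s^2.

55.4 ± 5.02 m/s^2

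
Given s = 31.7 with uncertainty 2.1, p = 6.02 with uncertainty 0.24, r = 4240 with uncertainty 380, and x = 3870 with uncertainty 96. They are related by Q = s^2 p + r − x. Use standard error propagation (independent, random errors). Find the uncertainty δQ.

924

Let w = s^2·p = 6050. δw/w = √((2·δs/s)² + (1·δp/p)²) = √(0.0176 + 0.00159) = 0.138, so δw = 837.
Q = w + r − x: δQ = √(δw² + δr² + δx²) = √(7.01e+05 + 1.44e+05 + 9220) = 924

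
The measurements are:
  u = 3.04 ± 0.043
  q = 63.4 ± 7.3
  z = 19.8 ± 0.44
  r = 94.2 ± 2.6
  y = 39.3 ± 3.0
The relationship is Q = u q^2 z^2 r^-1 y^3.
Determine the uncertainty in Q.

1.02e+09

Each factor contributes (exponent × relative error)² to (δQ/Q)²:
  (1·δu/u)² = (1×0.0141)² = 0.000200;  (2·δq/q)² = (2×0.115)² = 0.0530;  (2·δz/z)² = (2×0.0222)² = 0.00198;  (-1·δr/r)² = (-1×0.0276)² = 0.000762;  (3·δy/y)² = (3×0.0763)² = 0.0524
δQ/Q = √(0.108) = 0.329
Q = 3.09e+09, so δQ = 0.329 × 3.09e+09 = 1.02e+09.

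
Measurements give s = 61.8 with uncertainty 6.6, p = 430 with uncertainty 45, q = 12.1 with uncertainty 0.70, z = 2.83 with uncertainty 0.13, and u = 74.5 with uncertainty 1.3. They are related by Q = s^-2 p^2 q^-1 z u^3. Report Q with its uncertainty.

(4.68 ± 1.46) × 10^6

Each factor contributes (exponent × relative error)² to (δQ/Q)²:
  (-2·δs/s)² = (-2×0.107)² = 0.0456;  (2·δp/p)² = (2×0.105)² = 0.0438;  (-1·δq/q)² = (-1×0.0579)² = 0.00335;  (1·δz/z)² = (1×0.0459)² = 0.00211;  (3·δu/u)² = (3×0.0174)² = 0.00274
δQ/Q = √(0.0976) = 0.312
Q = 4.68e+06, so δQ = 0.312 × 4.68e+06 = 1.46e+06.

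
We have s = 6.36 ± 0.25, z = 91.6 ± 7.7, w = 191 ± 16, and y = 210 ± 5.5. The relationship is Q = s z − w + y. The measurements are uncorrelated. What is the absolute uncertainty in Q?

Let p = s·z = 583. δp/p = √((1·δs/s)² + (1·δz/z)²) = √(0.00155 + 0.00707) = 0.0928, so δp = 54.1.
Q = p − w + y: δQ = √(δp² + δw² + δy²) = √(2920 + 256 + 30.2) = 56.6

56.6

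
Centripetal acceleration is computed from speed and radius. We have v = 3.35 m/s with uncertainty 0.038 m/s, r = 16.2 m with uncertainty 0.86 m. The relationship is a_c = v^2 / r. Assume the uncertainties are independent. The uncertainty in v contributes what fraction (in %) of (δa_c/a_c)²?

15.4%

(δa_c/a_c)² = (2·δv/v)² + (-1·δr/r)²
  v term: (2×0.0113)² = 0.000515
  r term: (-1×0.0531)² = 0.00282
Total = 0.00333. Share from v = 0.000515/0.00333 = 0.154.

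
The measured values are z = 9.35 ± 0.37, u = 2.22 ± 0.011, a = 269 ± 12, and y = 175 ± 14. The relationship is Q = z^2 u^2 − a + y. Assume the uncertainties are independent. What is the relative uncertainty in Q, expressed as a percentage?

Let p = z^2·u^2 = 431. δp/p = √((2·δz/z)² + (2·δu/u)²) = √(0.00626 + 9.82e-05) = 0.0798, so δp = 34.4.
Q = p − a + y: δQ = √(δp² + δa² + δy²) = √(1180 + 144 + 196) = 39.0
Q = 337, so δQ/Q = 39.0/337 = 0.116.

11.6%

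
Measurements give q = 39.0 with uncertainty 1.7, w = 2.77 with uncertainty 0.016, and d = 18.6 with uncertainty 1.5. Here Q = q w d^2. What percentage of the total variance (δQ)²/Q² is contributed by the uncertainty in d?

93.1%

(δQ/Q)² = (1·δq/q)² + (1·δw/w)² + (2·δd/d)²
  q term: (1×0.0436)² = 0.00190
  w term: (1×0.00578)² = 3.34e-05
  d term: (2×0.0806)² = 0.0260
Total = 0.0279. Share from d = 0.0260/0.0279 = 0.931.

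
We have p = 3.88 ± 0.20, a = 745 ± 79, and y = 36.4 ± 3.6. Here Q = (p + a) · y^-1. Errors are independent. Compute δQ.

Let u = p + a = 749. δu = √(δp² + δa²) = √(0.0400 + 6240) = 79.0, so δu/u = 0.105.
Q is then a monomial in u, y:
δQ/Q = √((δu/u)² + (-1·δy/y)²) = √(0.0111 + 0.00978) = 0.145
Q = 20.6, so δQ = 0.145 × 20.6 = 2.97.

2.97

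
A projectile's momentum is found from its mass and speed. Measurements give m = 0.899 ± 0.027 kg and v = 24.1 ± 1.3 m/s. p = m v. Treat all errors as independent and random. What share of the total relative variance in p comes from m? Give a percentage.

(δp/p)² = (1·δm/m)² + (1·δv/v)²
  m term: (1×0.0300)² = 0.000902
  v term: (1×0.0539)² = 0.00291
Total = 0.00381. Share from m = 0.000902/0.00381 = 0.237.

23.7%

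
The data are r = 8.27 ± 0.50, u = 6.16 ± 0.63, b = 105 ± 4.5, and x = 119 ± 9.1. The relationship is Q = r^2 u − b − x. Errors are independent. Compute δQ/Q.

Let p = r^2·u = 421. δp/p = √((2·δr/r)² + (1·δu/u)²) = √(0.0146 + 0.0105) = 0.158, so δp = 66.7.
Q = p − b − x: δQ = √(δp² + δb² + δx²) = √(4450 + 20.2 + 82.8) = 67.5
Q = 197, so δQ/Q = 67.5/197 = 0.342.

0.342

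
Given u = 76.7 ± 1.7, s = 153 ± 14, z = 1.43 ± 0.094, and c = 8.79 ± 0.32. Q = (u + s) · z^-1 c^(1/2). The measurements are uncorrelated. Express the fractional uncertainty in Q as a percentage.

9.18%

Let w = u + s = 230. δw = √(δu² + δs²) = √(2.89 + 196) = 14.1, so δw/w = 0.0614.
Q is then a monomial in w, z, c:
δQ/Q = √((δw/w)² + (-1·δz/z)² + (½·δc/c)²) = √(0.00377 + 0.00432 + 0.000331) = 0.0918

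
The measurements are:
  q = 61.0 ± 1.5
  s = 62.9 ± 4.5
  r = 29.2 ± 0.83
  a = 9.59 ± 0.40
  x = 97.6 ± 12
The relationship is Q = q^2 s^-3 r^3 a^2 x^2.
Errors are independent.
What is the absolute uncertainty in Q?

Each factor contributes (exponent × relative error)² to (δQ/Q)²:
  (2·δq/q)² = (2×0.0246)² = 0.00242;  (-3·δs/s)² = (-3×0.0715)² = 0.0461;  (3·δr/r)² = (3×0.0284)² = 0.00727;  (2·δa/a)² = (2×0.0417)² = 0.00696;  (2·δx/x)² = (2×0.123)² = 0.0605
δQ/Q = √(0.123) = 0.351
Q = 3.26e+08, so δQ = 0.351 × 3.26e+08 = 1.14e+08.

1.14e+08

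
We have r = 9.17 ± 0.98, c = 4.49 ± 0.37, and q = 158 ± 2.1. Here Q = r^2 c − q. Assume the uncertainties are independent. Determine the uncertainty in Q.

86.5

Let p = r^2·c = 378. δp/p = √((2·δr/r)² + (1·δc/c)²) = √(0.0457 + 0.00679) = 0.229, so δp = 86.5.
Q = p − q: δQ = √(δp² + δq²) = √(7480 + 4.41) = 86.5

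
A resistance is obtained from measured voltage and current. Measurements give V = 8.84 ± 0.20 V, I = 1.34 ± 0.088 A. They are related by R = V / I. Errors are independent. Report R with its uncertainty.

6.60 ± 0.458 Ω

For a monomial R ∝ V, I^-1, fractional errors add in quadrature:
  (1·δV/V)² = (1×0.0226)² = 0.000512;  (-1·δI/I)² = (-1×0.0657)² = 0.00431
δR/R = √(0.00482) = 0.0695
R = 6.60 Ω, so δR = 0.0695 × 6.60 = 0.458 Ω.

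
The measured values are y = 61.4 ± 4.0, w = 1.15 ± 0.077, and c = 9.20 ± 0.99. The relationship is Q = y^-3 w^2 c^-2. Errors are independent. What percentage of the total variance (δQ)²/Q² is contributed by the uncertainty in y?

(δQ/Q)² = (-3·δy/y)² + (2·δw/w)² + (-2·δc/c)²
  y term: (-3×0.0651)² = 0.0382
  w term: (2×0.0670)² = 0.0179
  c term: (-2×0.108)² = 0.0463
Total = 0.102. Share from y = 0.0382/0.102 = 0.373.

37.3%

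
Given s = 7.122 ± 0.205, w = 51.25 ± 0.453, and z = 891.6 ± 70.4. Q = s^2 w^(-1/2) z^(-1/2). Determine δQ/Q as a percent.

6.99%

Products/powers → add relative errors in quadrature, weighted by exponent:
  (2·δs/s)² = (2×0.0288)² = 0.00331;  (−½·δw/w)² = (-0.5×0.00884)² = 1.95e-05;  (−½·δz/z)² = (-0.5×0.0790)² = 0.00156
δQ/Q = √(0.00489) = 0.0699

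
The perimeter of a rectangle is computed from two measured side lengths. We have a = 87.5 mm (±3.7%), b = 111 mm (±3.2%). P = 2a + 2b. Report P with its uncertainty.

397 ± 9.61 mm

Each term contributes (cᵢ δxᵢ)² to (δP)²:
  (2·δa)² = 41.9;  (2·δb)² = 50.5
δP = √(92.4) = 9.61 mm
P = 397 mm.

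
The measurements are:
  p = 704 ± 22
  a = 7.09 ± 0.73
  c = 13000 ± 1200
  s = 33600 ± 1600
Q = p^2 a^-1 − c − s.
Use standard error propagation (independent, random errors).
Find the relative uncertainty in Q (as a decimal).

Let w = p^2·a^-1 = 69900. δw/w = √((2·δp/p)² + (-1·δa/a)²) = √(0.00391 + 0.0106) = 0.120, so δw = 8420.
Q = w − c − s: δQ = √(δw² + δc² + δs²) = √(7.09e+07 + 1.44e+06 + 2.56e+06) = 8650
Q = 23300, so δQ/Q = 8650/23300 = 0.371.

0.371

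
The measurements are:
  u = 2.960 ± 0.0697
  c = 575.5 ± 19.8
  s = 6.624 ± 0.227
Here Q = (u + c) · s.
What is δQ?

Let w = u + c = 578.5. δw = √(δu² + δc²) = √(0.00486 + 392) = 19.8, so δw/w = 0.0342.
Q is then a monomial in w, s:
δQ/Q = √((δw/w)² + (1·δs/s)²) = √(0.00117 + 0.00117) = 0.0484
Q = 3832, so δQ = 0.0484 × 3832 = 186.

186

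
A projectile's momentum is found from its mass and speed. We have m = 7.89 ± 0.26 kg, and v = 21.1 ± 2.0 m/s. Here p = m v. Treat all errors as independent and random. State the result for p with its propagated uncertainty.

166 ± 16.7 kg·m/s

Relative error in a monomial: (δp/p)² = Σ (nᵢ · δxᵢ/xᵢ)².
  (1·δm/m)² = (1×0.0330)² = 0.00109;  (1·δv/v)² = (1×0.0948)² = 0.00898
δp/p = √(0.0101) = 0.100
p = 166 kg·m/s, so δp = 0.100 × 166 = 16.7 kg·m/s.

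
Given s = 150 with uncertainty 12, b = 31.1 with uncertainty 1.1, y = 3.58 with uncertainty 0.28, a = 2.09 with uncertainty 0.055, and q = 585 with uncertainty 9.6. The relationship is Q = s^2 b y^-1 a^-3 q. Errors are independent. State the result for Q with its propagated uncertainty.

(1.25 ± 0.249) × 10^7

Products/powers → add relative errors in quadrature, weighted by exponent:
  (2·δs/s)² = (2×0.0800)² = 0.0256;  (1·δb/b)² = (1×0.0354)² = 0.00125;  (-1·δy/y)² = (-1×0.0782)² = 0.00612;  (-3·δa/a)² = (-3×0.0263)² = 0.00623;  (1·δq/q)² = (1×0.0164)² = 0.000269
δQ/Q = √(0.0395) = 0.199
Q = 1.25e+07, so δQ = 0.199 × 1.25e+07 = 2.49e+06.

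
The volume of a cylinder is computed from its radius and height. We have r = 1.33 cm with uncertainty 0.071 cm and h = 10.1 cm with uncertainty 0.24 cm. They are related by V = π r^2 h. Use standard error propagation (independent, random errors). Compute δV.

Since V is a product/quotient, work with relative uncertainties:
  (2·δr/r)² = (2×0.0534)² = 0.0114;  (1·δh/h)² = (1×0.0238)² = 0.000565
δV/V = √(0.0120) = 0.109
V = 56.1 cm^3, so δV = 0.109 × 56.1 = 6.14 cm^3.

6.14 cm^3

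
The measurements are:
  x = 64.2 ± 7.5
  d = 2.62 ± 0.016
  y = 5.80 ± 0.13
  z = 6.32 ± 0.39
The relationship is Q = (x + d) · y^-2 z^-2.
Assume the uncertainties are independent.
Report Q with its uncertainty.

Let u = x + d = 66.8. δu = √(δx² + δd²) = √(56.2 + 0.000256) = 7.50, so δu/u = 0.112.
Q is then a monomial in u, y, z:
δQ/Q = √((δu/u)² + (-2·δy/y)² + (-2·δz/z)²) = √(0.0126 + 0.00201 + 0.0152) = 0.173
Q = 0.0497, so δQ = 0.173 × 0.0497 = 0.00859.

0.0497 ± 0.00859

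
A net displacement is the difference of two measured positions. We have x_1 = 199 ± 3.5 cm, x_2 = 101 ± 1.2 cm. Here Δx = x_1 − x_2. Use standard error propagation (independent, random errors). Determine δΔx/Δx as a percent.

Absolute uncertainties add in quadrature for a linear combination:
  (δx_1)² = 12.2;  (δx_2)² = 1.44
δΔx = √(13.7) = 3.70 cm
Δx = 98.0 cm, so δΔx/Δx = 3.70/98.0 = 0.0378.

3.78%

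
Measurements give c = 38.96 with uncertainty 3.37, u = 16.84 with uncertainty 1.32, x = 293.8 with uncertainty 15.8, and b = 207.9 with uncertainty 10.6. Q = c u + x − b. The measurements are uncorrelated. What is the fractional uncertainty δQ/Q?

Let p = c·u = 656.1. δp/p = √((1·δc/c)² + (1·δu/u)²) = √(0.00748 + 0.00614) = 0.117, so δp = 76.6.
Q = p + x − b: δQ = √(δp² + δx² + δb²) = √(5870 + 250 + 112) = 78.9
Q = 742.0, so δQ/Q = 78.9/742.0 = 0.106.

0.106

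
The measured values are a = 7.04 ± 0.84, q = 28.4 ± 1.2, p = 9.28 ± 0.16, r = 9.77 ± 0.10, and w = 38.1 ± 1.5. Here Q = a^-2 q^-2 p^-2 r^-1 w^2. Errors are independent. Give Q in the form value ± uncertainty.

(4.32 ± 1.15) × 10^-5

Since Q is a product/quotient, work with relative uncertainties:
  (-2·δa/a)² = (-2×0.119)² = 0.0569;  (-2·δq/q)² = (-2×0.0423)² = 0.00714;  (-2·δp/p)² = (-2×0.0172)² = 0.00119;  (-1·δr/r)² = (-1×0.0102)² = 0.000105;  (2·δw/w)² = (2×0.0394)² = 0.00620
δQ/Q = √(0.0716) = 0.268
Q = 4.32e-05, so δQ = 0.268 × 4.32e-05 = 1.15e-05.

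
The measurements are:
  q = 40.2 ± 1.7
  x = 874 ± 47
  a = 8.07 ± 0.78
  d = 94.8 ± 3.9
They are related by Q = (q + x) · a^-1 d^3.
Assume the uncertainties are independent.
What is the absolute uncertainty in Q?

1.59e+07

Let u = q + x = 914. δu = √(δq² + δx²) = √(2.89 + 2210) = 47.0, so δu/u = 0.0514.
Q is then a monomial in u, a, d:
δQ/Q = √((δu/u)² + (-1·δa/a)² + (3·δd/d)²) = √(0.00265 + 0.00934 + 0.0152) = 0.165
Q = 9.65e+07, so δQ = 0.165 × 9.65e+07 = 1.59e+07.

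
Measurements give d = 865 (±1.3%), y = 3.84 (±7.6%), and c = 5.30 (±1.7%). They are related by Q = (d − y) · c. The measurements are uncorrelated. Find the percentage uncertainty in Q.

Let u = d − y = 861. δu = √(δd² + δy²) = √(126 + 0.0852) = 11.2, so δu/u = 0.0131.
Q is then a monomial in u, c:
δQ/Q = √((δu/u)² + (1·δc/c)²) = √(0.000171 + 0.000289) = 0.0214

2.14%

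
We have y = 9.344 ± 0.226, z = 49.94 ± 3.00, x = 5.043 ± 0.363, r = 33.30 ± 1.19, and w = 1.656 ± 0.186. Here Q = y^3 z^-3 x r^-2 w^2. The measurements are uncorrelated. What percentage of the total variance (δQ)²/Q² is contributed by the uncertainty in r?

5.19%

(δQ/Q)² = (3·δy/y)² + (-3·δz/z)² + (1·δx/x)² + (-2·δr/r)² + (2·δw/w)²
  y term: (3×0.0242)² = 0.00526
  z term: (-3×0.0601)² = 0.0325
  x term: (1×0.0720)² = 0.00518
  r term: (-2×0.0357)² = 0.00511
  w term: (2×0.112)² = 0.0505
Total = 0.0985. Share from r = 0.00511/0.0985 = 0.0519.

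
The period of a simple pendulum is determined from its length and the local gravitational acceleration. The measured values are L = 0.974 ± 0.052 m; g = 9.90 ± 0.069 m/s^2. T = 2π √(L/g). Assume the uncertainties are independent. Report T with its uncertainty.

Products/powers → add relative errors in quadrature, weighted by exponent:
  (½·δL/L)² = (0.5×0.0534)² = 0.000713;  (−½·δg/g)² = (-0.5×0.00697)² = 1.21e-05
δT/T = √(0.000725) = 0.0269
T = 1.97 s, so δT = 0.0269 × 1.97 = 0.0531 s.

1.97 ± 0.0531 s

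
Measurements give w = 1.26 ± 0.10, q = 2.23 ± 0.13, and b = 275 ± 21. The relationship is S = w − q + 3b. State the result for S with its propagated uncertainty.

824 ± 63.0

Each term contributes (cᵢ δxᵢ)² to (δS)²:
  (δw)² = 0.0100;  (δq)² = 0.0169;  (3·δb)² = 3970
δS = √(3970) = 63.0
S = 824.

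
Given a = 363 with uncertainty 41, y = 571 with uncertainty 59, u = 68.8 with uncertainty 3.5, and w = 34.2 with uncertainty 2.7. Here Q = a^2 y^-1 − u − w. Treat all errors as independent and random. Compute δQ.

57.5

Let p = a^2·y^-1 = 231. δp/p = √((2·δa/a)² + (-1·δy/y)²) = √(0.0510 + 0.0107) = 0.248, so δp = 57.3.
Q = p − u − w: δQ = √(δp² + δu² + δw²) = √(3290 + 12.2 + 7.29) = 57.5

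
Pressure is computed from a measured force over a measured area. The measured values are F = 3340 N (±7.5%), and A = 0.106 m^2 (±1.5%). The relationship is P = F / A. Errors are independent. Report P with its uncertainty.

P is a product of powers, so relative uncertainties combine in quadrature:
  (1·δF/F)² = (1×0.0750)² = 0.00562;  (-1·δA/A)² = (-1×0.0150)² = 0.000225
δP/P = √(0.00585) = 0.0765
P = 31500 Pa, so δP = 0.0765 × 31500 = 2410 Pa.

31500 ± 2410 Pa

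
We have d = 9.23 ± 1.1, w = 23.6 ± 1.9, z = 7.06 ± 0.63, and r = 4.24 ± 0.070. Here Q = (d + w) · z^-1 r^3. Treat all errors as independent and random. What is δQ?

Let u = d + w = 32.8. δu = √(δd² + δw²) = √(1.21 + 3.61) = 2.20, so δu/u = 0.0669.
Q is then a monomial in u, z, r:
δQ/Q = √((δu/u)² + (-1·δz/z)² + (3·δr/r)²) = √(0.00447 + 0.00796 + 0.00245) = 0.122
Q = 354, so δQ = 0.122 × 354 = 43.2.

43.2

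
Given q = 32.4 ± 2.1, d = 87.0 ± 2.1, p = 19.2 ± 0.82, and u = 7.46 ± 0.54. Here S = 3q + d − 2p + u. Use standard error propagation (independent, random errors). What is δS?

For a sum/difference, combine absolute errors in quadrature:
  (3·δq)² = 39.7;  (δd)² = 4.41;  (2·δp)² = 2.69;  (δu)² = 0.292
δS = √(47.1) = 6.86

6.86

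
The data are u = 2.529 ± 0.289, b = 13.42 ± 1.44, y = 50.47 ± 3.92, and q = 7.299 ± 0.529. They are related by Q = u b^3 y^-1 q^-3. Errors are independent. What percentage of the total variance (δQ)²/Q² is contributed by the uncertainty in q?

27.8%

(δQ/Q)² = (1·δu/u)² + (3·δb/b)² + (-1·δy/y)² + (-3·δq/q)²
  u term: (1×0.114)² = 0.0131
  b term: (3×0.107)² = 0.104
  y term: (-1×0.0777)² = 0.00603
  q term: (-3×0.0725)² = 0.0473
Total = 0.170. Share from q = 0.0473/0.170 = 0.278.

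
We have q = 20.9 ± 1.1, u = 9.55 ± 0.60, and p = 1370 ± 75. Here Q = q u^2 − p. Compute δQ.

Let w = q·u^2 = 1910. δw/w = √((1·δq/q)² + (2·δu/u)²) = √(0.00277 + 0.0158) = 0.136, so δw = 260.
Q = w − p: δQ = √(δw² + δp²) = √(67400 + 5620) = 270

270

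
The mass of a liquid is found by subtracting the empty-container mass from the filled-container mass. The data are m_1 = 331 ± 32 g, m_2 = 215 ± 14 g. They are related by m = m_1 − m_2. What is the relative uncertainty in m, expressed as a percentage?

Each term contributes (cᵢ δxᵢ)² to (δm)²:
  (δm_1)² = 1020;  (δm_2)² = 196
δm = √(1220) = 34.9 g
m = 116 g, so δm/m = 34.9/116 = 0.301.

30.1%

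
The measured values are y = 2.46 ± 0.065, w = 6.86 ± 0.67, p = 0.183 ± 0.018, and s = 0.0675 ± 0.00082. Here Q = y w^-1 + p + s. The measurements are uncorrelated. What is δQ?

Let h = y·w^-1 = 0.359. δh/h = √((1·δy/y)² + (-1·δw/w)²) = √(0.000698 + 0.00954) = 0.101, so δh = 0.0363.
Q = h + p + s: δQ = √(δh² + δp² + δs²) = √(0.00132 + 0.000324 + 6.72e-07) = 0.0405

0.0405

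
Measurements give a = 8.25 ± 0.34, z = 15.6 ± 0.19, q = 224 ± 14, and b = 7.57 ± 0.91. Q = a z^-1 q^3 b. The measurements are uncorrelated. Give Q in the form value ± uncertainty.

(4.50 ± 1.02) × 10^7

Relative error in a monomial: (δQ/Q)² = Σ (nᵢ · δxᵢ/xᵢ)².
  (1·δa/a)² = (1×0.0412)² = 0.00170;  (-1·δz/z)² = (-1×0.0122)² = 0.000148;  (3·δq/q)² = (3×0.0625)² = 0.0352;  (1·δb/b)² = (1×0.120)² = 0.0145
δQ/Q = √(0.0515) = 0.227
Q = 4.5e+07, so δQ = 0.227 × 4.5e+07 = 1.02e+07.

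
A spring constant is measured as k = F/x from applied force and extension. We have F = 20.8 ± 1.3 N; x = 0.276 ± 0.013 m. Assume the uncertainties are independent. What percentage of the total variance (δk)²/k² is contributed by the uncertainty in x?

36.2%

(δk/k)² = (1·δF/F)² + (-1·δx/x)²
  F term: (1×0.0625)² = 0.00391
  x term: (-1×0.0471)² = 0.00222
Total = 0.00612. Share from x = 0.00222/0.00612 = 0.362.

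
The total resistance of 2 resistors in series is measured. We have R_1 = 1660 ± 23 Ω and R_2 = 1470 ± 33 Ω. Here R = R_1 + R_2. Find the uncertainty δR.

R is a linear combination, so absolute uncertainties add in quadrature:
  (δR_1)² = 529;  (δR_2)² = 1090
δR = √(1620) = 40.2 Ω

40.2 Ω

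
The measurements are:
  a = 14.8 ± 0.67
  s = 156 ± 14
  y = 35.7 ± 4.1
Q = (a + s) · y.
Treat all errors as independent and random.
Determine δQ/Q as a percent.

Let u = a + s = 171. δu = √(δa² + δs²) = √(0.449 + 196) = 14.0, so δu/u = 0.0821.
Q is then a monomial in u, y:
δQ/Q = √((δu/u)² + (1·δy/y)²) = √(0.00673 + 0.0132) = 0.141

14.1%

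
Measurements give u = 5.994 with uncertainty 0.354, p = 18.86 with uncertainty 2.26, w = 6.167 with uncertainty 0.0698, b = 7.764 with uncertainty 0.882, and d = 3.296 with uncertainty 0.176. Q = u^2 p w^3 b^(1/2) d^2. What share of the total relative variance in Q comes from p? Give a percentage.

32.6%

(δQ/Q)² = (2·δu/u)² + (1·δp/p)² + (3·δw/w)² + (½·δb/b)² + (2·δd/d)²
  u term: (2×0.0591)² = 0.0140
  p term: (1×0.120)² = 0.0144
  w term: (3×0.0113)² = 0.00115
  b term: (0.5×0.114)² = 0.00323
  d term: (2×0.0534)² = 0.0114
Total = 0.0441. Share from p = 0.0144/0.0441 = 0.326.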